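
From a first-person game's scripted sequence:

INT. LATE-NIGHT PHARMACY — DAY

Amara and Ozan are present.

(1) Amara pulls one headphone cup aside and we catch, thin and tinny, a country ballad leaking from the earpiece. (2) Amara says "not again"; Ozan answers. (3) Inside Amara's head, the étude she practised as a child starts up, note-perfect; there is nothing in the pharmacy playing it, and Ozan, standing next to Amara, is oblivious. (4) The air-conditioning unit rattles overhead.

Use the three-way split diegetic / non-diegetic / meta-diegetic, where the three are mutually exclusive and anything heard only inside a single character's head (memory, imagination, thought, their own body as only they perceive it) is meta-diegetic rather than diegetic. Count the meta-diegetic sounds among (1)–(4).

1

Sound (1): it's leaking from a physical pair of headphones in the scene, so diegetic.
(2) is diegetic: spoken by a character present in the story world.
(3) the music is a memory playing inside Amara's mind alone; no real-world source, Ozan can't hear it → meta-diegetic.
(4) the air-conditioning unit is part of the location's real environment → diegetic.
So 1 of the 4 is meta-diegetic: (3).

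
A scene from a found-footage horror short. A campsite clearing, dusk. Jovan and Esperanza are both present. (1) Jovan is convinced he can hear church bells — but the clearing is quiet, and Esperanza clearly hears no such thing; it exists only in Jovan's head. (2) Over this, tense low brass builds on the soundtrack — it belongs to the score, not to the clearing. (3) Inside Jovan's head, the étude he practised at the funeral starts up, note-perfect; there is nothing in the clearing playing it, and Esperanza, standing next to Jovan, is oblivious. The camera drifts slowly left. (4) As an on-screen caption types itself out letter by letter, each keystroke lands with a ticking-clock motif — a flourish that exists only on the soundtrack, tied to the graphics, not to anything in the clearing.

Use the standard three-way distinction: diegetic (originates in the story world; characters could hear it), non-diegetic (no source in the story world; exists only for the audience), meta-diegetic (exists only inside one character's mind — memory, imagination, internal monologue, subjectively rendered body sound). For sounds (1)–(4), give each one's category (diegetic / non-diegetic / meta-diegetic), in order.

meta-diegetic, non-diegetic, meta-diegetic, non-diegetic

Sound (1): Jovan alone 'hears' it — an imagined sound, not present in the space, so meta-diegetic.
Sound (2): nothing in the clearing produces it and the characters don't hear it — pure soundtrack, so non-diegetic.
Sound (3): remembered music, private to Jovan — Esperanza is oblivious because it isn't in the room, so meta-diegetic.
(4) is non-diegetic: it accompanies on-screen graphics, not anything inside the story world.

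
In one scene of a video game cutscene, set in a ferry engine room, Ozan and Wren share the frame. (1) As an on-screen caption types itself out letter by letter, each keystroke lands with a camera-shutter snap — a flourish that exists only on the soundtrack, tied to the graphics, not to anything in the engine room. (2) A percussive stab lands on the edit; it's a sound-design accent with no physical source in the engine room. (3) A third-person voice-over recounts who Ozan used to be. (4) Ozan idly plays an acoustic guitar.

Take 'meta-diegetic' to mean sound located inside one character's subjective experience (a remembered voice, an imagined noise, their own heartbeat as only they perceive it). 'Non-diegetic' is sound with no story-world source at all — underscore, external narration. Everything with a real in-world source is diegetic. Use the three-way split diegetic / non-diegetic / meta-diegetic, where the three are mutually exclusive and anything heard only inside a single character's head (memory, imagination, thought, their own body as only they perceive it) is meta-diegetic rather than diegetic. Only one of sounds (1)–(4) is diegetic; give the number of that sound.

4

Sound (1): sound married to a title/caption — outside the diegesis by definition, so non-diegetic.
(2) an editorial stinger — it belongs to the cut, not the story world → non-diegetic.
(3) commentary laid over the scene from outside the fiction → non-diegetic.
Sound (4): Ozan is producing the music live, in the story world, so diegetic.
Only (4) is diegetic.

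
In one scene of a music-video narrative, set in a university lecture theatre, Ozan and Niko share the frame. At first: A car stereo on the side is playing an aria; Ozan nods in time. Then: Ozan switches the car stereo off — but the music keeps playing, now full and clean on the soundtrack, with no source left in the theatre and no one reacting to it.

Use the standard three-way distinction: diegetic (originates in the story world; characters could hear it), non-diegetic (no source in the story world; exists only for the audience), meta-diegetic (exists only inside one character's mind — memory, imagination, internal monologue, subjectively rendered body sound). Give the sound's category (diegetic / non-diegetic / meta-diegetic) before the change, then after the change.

Before the change: a car stereo is a real in-scene source and Ozan reacts to it → diegetic.
After the change: there is no longer any in-world source and no one can hear it — it has become underscore → non-diegetic.

diegetic, non-diegetic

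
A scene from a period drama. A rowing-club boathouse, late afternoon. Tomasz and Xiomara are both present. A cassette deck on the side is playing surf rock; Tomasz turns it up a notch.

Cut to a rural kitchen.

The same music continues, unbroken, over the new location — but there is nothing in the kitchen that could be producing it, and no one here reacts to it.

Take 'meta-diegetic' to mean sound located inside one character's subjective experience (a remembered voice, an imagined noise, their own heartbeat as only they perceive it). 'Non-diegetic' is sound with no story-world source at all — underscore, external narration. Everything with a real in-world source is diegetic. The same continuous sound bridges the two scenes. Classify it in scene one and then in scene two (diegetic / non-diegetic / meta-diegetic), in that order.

diegetic, non-diegetic

Scene one: a cassette deck is an on-screen source and Tomasz reacts to it → diegetic.
Scene two: there is no source in the kitchen and no one hears it — it's now underscore → non-diegetic.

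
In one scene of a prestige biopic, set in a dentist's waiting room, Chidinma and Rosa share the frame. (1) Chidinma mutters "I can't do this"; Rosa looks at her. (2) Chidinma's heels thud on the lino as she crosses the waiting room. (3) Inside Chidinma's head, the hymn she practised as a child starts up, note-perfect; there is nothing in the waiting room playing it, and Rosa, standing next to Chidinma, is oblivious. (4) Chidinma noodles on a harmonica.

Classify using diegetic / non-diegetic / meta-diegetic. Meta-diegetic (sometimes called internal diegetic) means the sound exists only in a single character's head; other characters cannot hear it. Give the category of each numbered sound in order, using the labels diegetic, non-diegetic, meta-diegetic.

diegetic, diegetic, meta-diegetic, diegetic

Sound (1): on-screen dialogue — Chidinma speaks and Rosa is there to hear, so diegetic.
(2) is diegetic: Chidinma's footsteps are produced in the story world.
(3) is meta-diegetic: remembered music, private to Chidinma — Rosa is oblivious because it isn't in the room.
(4) is diegetic: Chidinma is producing the music live, in the story world.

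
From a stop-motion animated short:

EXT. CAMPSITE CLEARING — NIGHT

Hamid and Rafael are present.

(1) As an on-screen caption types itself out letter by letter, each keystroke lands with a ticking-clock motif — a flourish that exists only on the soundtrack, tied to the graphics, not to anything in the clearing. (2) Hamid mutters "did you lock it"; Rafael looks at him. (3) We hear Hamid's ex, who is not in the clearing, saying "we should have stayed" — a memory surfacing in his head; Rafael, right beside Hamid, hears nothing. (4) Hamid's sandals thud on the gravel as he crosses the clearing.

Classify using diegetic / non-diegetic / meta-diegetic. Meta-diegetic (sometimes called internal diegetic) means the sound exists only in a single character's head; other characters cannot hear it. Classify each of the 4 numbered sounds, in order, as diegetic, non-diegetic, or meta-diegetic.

non-diegetic, diegetic, meta-diegetic, diegetic

Sound (1): sound married to a title/caption — outside the diegesis by definition, so non-diegetic.
(2) Hamid is a character speaking aloud in the scene → diegetic.
(3) is meta-diegetic: it's Hamid's recollection rendered as sound; the other character can't hear it.
(4) Hamid's footsteps are produced in the story world → diegetic.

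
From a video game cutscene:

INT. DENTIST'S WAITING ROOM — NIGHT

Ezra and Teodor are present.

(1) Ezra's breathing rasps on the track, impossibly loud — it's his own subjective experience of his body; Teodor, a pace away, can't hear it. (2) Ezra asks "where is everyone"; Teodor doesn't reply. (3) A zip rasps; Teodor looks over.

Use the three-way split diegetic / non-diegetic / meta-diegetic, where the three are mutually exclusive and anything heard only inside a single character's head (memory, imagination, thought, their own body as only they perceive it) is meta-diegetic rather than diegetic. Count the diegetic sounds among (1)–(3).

2

Sound (1): it's Ezra's internal bodily sensation rendered as sound; only Ezra 'hears' it, so meta-diegetic.
(2) is diegetic: Ezra is a character speaking aloud in the scene.
(3) is diegetic: a zip is a real object/event in the scene's world.
Diegetic: (2), (3) — that's 2.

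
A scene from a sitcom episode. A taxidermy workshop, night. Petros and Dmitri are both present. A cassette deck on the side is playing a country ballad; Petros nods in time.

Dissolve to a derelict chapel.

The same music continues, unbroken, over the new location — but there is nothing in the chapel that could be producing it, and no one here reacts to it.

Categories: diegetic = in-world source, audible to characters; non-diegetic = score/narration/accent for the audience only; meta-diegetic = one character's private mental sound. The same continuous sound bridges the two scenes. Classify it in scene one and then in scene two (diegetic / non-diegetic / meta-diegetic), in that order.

Scene one: a cassette deck is an on-screen source and Petros reacts to it → diegetic.
Scene two: there is no source in the chapel and no one hears it — it's now underscore → non-diegetic.

diegetic, non-diegetic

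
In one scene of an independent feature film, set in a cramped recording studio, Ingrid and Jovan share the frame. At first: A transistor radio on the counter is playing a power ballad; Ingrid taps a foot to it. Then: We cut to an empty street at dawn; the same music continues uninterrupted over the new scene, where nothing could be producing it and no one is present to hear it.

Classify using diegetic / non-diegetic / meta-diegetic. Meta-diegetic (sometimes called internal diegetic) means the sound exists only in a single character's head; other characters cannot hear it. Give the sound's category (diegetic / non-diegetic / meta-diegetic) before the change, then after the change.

Before the change: a transistor radio is a real in-scene source and Ingrid reacts to it → diegetic.
After the change: there is no longer any in-world source and no one can hear it — it has become underscore → non-diegetic.

diegetic, non-diegetic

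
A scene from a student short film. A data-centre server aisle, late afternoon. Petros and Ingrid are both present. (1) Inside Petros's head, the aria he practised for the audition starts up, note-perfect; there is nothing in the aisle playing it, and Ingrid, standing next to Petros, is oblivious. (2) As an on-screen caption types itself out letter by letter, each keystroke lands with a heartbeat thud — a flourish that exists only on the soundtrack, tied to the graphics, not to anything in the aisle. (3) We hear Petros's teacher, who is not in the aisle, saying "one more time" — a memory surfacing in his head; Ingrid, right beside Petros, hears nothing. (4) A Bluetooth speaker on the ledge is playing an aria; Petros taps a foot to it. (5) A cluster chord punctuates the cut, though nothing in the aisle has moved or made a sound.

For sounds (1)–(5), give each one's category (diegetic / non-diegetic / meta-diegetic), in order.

meta-diegetic, non-diegetic, meta-diegetic, diegetic, non-diegetic

(1) is meta-diegetic: remembered music, private to Petros — Ingrid is oblivious because it isn't in the room.
(2) is non-diegetic: the caption isn't part of the story world, so neither is the sound tied to it.
(3) a remembered line, private to Petros — not present in the room, not audible to Ingrid → meta-diegetic.
Sound (4): the music comes from an on-screen device that Petros responds to, so diegetic.
Sound (5): an editorial stinger — it belongs to the cut, not the story world, so non-diegetic.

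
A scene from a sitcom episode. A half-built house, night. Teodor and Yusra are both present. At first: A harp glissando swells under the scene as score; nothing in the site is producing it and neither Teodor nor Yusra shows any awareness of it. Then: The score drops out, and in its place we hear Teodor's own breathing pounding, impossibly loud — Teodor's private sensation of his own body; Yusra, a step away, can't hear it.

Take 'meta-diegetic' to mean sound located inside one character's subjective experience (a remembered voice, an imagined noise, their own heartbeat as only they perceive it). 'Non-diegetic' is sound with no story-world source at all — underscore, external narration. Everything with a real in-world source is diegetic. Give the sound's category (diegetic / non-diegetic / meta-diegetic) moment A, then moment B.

Moment A: underscore with no in-world source, inaudible to the characters → non-diegetic.
Moment B: the body sound is Teodor's subjective perception alone — Yusra can't hear it → meta-diegetic.

non-diegetic, meta-diegetic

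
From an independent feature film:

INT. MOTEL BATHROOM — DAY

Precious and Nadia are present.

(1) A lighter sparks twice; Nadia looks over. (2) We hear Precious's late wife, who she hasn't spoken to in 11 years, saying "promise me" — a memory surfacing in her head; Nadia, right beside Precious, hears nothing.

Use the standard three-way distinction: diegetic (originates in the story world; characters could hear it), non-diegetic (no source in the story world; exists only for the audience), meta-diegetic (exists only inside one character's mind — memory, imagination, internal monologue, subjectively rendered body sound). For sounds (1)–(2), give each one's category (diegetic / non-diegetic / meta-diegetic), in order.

(1) is diegetic: the sound comes from a lighter physically present in the location.
(2) the voice is a memory playing only inside Precious's mind; Nadia can't hear it → meta-diegetic.

diegetic, meta-diegetic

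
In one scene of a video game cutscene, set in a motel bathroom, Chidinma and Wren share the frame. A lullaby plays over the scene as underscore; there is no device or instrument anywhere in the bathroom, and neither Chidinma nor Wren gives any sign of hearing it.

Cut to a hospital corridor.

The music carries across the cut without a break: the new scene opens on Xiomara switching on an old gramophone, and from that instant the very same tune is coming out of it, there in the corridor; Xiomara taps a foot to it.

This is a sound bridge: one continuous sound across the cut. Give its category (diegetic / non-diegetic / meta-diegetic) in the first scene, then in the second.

non-diegetic, diegetic

Scene one: there's no in-world source anywhere and no character hears it — underscore for the audience only → non-diegetic.
Scene two: once Xiomara turns on an old gramophone, the music has a real source in the story world and Xiomara reacts to it → diegetic.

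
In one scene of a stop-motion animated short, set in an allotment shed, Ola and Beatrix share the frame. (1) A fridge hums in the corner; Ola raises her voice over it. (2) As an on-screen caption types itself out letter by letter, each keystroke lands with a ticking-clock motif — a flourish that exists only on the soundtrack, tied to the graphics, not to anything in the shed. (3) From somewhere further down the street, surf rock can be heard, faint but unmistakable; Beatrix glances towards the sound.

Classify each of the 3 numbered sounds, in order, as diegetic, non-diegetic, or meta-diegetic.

diegetic, non-diegetic, diegetic

Sound (1): a fridge is part of the location's real environment, so diegetic.
(2) is non-diegetic: the caption isn't part of the story world, so neither is the sound tied to it.
(3) is diegetic: the music has an off-screen but real-world source and a character hears it.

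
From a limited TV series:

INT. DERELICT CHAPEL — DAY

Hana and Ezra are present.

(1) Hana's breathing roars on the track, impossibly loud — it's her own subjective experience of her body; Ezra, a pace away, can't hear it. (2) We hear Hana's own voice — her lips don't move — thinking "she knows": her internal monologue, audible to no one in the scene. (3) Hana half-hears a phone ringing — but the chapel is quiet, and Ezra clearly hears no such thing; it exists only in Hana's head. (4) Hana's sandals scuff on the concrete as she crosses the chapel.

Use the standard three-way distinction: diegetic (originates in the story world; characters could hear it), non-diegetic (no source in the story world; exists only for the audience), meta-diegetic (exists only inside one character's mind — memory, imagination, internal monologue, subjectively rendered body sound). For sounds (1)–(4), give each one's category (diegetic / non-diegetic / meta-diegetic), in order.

Sound (1): point-of-audition from inside Hana's body; not a sound in the room, so meta-diegetic.
Sound (2): Hana's thought-voice: a private mental sound no other character can hear, so meta-diegetic.
Sound (3): subjective to Hana: the chapel is silent and Ezra hears nothing, so meta-diegetic.
Sound (4): Hana's footsteps are produced in the story world, so diegetic.

meta-diegetic, meta-diegetic, meta-diegetic, diegetic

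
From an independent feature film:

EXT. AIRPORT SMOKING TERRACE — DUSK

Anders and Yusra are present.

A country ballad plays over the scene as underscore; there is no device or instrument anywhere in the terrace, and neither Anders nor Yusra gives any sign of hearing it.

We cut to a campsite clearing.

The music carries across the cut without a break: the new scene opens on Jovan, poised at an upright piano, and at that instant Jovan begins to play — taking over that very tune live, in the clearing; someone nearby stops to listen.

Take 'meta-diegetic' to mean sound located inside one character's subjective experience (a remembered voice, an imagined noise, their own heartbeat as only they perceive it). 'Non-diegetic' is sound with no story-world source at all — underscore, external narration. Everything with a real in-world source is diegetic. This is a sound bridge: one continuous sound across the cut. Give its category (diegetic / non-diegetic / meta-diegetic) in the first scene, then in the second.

non-diegetic, diegetic

Scene one: there's no in-world source anywhere and no character hears it — underscore for the audience only → non-diegetic.
Scene two: from the moment Jovan starts playing, the tune is being performed on an upright piano inside the story world and another character hears it → diegetic.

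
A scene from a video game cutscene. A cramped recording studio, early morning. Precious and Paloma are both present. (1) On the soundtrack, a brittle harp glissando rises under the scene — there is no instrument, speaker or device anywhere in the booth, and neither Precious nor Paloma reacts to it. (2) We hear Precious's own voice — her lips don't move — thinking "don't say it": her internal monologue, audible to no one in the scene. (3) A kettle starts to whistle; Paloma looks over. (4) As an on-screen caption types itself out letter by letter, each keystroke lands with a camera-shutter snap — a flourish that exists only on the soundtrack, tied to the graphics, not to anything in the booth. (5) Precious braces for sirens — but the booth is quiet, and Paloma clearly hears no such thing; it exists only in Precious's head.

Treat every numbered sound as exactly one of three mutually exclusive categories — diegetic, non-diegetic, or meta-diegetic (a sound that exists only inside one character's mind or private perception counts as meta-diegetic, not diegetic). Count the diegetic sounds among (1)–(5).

(1) is non-diegetic: score with no on-screen or off-screen source; it exists for the audience alone.
(2) is meta-diegetic: it's Precious's unspoken thought, heard only by the audience via her subjectivity.
(3) is diegetic: the sound comes from a kettle physically present in the location.
Sound (4): it accompanies on-screen graphics, not anything inside the story world, so non-diegetic.
(5) the sound is imagined by Precious; nothing in the story world is producing it and Paloma can't hear it → meta-diegetic.
So 1 of the 5 is diegetic: (3).

1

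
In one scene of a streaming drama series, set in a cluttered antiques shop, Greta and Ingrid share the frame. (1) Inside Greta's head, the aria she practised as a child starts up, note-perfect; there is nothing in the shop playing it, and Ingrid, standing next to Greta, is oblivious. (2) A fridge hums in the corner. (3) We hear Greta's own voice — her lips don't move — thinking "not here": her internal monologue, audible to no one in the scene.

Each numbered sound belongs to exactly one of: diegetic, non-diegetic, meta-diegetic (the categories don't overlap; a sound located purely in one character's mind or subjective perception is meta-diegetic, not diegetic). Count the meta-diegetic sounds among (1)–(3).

(1) remembered music, private to Greta — Ingrid is oblivious because it isn't in the room → meta-diegetic.
Sound (2): it's the actual ambient sound of the location, so diegetic.
(3) is meta-diegetic: Greta's thought-voice: a private mental sound no other character can hear.
Meta-diegetic: (1), (3) — that's 2.

2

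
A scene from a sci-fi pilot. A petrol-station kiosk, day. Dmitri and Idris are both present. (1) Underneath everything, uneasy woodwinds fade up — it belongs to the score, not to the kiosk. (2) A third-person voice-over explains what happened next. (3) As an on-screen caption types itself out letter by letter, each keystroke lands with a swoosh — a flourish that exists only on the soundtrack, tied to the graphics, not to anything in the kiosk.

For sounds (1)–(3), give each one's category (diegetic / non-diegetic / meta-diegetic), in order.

Sound (1): score with no on-screen or off-screen source; it exists for the audience alone, so non-diegetic.
Sound (2): commentary laid over the scene from outside the fiction, so non-diegetic.
Sound (3): sound married to a title/caption — outside the diegesis by definition, so non-diegetic.

non-diegetic, non-diegetic, non-diegetic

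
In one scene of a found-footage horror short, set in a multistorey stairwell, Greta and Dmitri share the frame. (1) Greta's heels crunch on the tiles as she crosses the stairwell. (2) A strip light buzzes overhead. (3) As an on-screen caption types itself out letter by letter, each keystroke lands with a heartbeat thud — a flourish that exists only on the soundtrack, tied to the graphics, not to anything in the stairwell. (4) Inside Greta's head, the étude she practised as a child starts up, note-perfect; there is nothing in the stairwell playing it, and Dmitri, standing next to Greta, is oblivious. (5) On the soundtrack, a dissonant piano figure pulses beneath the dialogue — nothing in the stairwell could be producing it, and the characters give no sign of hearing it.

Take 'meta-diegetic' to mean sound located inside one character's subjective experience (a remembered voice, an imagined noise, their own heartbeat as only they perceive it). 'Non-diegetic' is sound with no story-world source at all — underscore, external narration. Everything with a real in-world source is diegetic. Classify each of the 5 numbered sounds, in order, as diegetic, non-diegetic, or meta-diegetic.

diegetic, diegetic, non-diegetic, meta-diegetic, non-diegetic

Sound (1): a character's body making contact with the set — an in-world sound, so diegetic.
(2) is diegetic: ambient/room sound belonging to the story's physical space.
(3) is non-diegetic: the caption isn't part of the story world, so neither is the sound tied to it.
(4) is meta-diegetic: remembered music, private to Greta — Dmitri is oblivious because it isn't in the room.
(5) score with no on-screen or off-screen source; it exists for the audience alone → non-diegetic.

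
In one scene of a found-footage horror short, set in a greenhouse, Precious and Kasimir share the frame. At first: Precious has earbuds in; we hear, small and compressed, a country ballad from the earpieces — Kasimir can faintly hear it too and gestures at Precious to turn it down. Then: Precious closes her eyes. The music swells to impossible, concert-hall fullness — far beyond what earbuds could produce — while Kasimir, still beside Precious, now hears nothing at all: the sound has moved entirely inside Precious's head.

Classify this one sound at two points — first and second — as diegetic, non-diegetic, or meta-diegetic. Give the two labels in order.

diegetic, meta-diegetic

First: the earbuds are a physical source both characters can hear → diegetic.
Second: the music now exists only as Precious's subjective experience; Kasimir can no longer hear it → meta-diegetic.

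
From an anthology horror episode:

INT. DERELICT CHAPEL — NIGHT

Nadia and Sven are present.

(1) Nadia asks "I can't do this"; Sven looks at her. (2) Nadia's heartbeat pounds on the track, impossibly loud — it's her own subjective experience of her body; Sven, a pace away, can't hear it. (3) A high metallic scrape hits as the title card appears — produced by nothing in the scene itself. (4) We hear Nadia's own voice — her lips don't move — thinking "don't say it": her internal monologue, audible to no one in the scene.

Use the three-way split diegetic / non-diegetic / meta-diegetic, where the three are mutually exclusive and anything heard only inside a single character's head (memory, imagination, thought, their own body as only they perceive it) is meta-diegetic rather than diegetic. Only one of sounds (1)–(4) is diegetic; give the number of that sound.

(1) Nadia is a character speaking aloud in the scene → diegetic.
(2) point-of-audition from inside Nadia's body; not a sound in the room → meta-diegetic.
(3) is non-diegetic: an editorial stinger — it belongs to the cut, not the story world.
(4) is meta-diegetic: internal monologue — inside Nadia's mind, not spoken into the scene.
Only (1) is diegetic.

1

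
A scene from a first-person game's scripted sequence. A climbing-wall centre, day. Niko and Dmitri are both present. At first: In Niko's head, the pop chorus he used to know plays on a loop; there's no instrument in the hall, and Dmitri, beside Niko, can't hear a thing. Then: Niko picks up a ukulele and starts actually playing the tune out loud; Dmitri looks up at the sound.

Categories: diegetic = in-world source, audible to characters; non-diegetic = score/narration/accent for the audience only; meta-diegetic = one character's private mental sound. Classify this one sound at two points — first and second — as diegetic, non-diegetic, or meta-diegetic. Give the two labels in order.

First: the tune exists only as Niko's private memory; Dmitri can't hear it → meta-diegetic.
Second: Niko is now producing it live on a ukulele, in the room, and Dmitri hears it → diegetic.

meta-diegetic, diegetic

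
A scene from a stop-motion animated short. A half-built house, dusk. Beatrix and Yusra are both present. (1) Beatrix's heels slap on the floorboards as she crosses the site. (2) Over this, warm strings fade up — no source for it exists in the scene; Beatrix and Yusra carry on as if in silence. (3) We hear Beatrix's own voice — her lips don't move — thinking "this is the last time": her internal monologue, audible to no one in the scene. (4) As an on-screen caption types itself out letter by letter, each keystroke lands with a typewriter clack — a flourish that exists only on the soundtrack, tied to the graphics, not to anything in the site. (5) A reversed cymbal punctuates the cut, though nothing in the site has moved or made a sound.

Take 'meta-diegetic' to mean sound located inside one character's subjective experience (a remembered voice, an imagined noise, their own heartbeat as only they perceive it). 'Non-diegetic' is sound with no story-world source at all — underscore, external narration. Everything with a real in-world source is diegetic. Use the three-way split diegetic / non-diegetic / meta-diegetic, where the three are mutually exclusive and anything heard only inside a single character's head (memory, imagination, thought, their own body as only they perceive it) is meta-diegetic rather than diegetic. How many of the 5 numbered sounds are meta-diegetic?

1

Sound (1): a character's body making contact with the set — an in-world sound, so diegetic.
Sound (2): nothing in the site produces it and the characters don't hear it — pure soundtrack, so non-diegetic.
(3) is meta-diegetic: it's Beatrix's unspoken thought, heard only by the audience via her subjectivity.
(4) the caption isn't part of the story world, so neither is the sound tied to it → non-diegetic.
(5) an editorial stinger — it belongs to the cut, not the story world → non-diegetic.
So 1 of the 5 is meta-diegetic: (3).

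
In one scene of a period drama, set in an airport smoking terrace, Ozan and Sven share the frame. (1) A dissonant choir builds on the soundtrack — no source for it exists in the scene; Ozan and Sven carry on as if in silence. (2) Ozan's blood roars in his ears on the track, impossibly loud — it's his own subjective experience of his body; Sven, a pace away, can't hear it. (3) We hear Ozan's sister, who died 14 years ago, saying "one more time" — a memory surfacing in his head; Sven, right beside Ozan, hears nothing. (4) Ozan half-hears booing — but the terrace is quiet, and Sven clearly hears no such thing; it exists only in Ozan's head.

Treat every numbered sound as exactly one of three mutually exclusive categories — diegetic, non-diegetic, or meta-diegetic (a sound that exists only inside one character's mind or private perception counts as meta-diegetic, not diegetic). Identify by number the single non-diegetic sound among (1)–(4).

(1) is non-diegetic: nothing in the terrace produces it and the characters don't hear it — pure soundtrack.
(2) is meta-diegetic: it's Ozan's internal bodily sensation rendered as sound; only Ozan 'hears' it.
Sound (3): it's Ozan's recollection rendered as sound; the other character can't hear it, so meta-diegetic.
Sound (4): Ozan alone 'hears' it — an imagined sound, not present in the space, so meta-diegetic.
Only (1) is non-diegetic.

1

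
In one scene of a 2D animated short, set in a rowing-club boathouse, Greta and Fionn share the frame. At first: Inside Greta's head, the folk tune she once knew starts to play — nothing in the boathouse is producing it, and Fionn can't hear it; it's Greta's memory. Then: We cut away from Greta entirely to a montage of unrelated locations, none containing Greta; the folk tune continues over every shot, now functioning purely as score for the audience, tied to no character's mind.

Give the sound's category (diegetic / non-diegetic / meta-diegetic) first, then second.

First: the music lives inside Greta's mind alone; Fionn can't hear it → meta-diegetic.
Second: once it plays over shots Greta isn't in, detached from any character's subjectivity, it's conventional underscore → non-diegetic.

meta-diegetic, non-diegetic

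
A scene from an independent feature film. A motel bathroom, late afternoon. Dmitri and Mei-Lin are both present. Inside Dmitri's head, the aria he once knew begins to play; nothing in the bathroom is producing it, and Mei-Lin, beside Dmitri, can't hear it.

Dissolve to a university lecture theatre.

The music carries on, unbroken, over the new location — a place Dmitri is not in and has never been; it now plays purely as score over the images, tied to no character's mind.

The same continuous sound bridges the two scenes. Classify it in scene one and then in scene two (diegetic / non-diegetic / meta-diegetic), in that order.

Scene one: the music exists only inside Dmitri's mind; Mei-Lin can't hear it → meta-diegetic.
Scene two: it's detached from Dmitri entirely and plays over unrelated images with no in-world source — conventional underscore → non-diegetic.

meta-diegetic, non-diegetic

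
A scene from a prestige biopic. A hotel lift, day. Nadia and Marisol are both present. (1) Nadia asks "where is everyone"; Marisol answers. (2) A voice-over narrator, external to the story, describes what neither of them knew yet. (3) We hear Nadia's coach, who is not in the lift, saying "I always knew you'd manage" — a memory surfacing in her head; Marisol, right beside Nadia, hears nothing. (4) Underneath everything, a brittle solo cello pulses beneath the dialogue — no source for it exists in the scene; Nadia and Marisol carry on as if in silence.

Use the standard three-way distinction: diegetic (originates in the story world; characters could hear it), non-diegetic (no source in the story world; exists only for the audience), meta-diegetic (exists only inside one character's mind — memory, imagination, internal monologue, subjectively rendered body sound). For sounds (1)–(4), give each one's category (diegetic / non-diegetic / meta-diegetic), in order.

diegetic, non-diegetic, meta-diegetic, non-diegetic

(1) is diegetic: Nadia is a character speaking aloud in the scene.
(2) is non-diegetic: external voice-over — not a character, not heard by anyone in the scene.
(3) it's Nadia's recollection rendered as sound; the other character can't hear it → meta-diegetic.
(4) nothing in the lift produces it and the characters don't hear it — pure soundtrack → non-diegetic.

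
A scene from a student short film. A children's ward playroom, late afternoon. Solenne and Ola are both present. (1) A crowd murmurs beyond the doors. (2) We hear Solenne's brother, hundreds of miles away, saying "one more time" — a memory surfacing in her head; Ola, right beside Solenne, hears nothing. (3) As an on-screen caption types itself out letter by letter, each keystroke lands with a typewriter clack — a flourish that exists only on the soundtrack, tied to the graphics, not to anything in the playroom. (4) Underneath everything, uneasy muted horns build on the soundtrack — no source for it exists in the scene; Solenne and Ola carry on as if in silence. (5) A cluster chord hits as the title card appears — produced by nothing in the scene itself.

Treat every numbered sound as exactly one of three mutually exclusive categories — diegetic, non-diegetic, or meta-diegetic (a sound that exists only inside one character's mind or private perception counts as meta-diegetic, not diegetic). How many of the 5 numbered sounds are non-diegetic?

3

(1) is diegetic: it's the actual ambient sound of the location.
(2) is meta-diegetic: a remembered line, private to Solenne — not present in the room, not audible to Ola.
Sound (3): it accompanies on-screen graphics, not anything inside the story world, so non-diegetic.
Sound (4): score with no on-screen or off-screen source; it exists for the audience alone, so non-diegetic.
Sound (5): an editorial stinger — it belongs to the cut, not the story world, so non-diegetic.
So 3 of the 5 are non-diegetic: (3), (4), (5).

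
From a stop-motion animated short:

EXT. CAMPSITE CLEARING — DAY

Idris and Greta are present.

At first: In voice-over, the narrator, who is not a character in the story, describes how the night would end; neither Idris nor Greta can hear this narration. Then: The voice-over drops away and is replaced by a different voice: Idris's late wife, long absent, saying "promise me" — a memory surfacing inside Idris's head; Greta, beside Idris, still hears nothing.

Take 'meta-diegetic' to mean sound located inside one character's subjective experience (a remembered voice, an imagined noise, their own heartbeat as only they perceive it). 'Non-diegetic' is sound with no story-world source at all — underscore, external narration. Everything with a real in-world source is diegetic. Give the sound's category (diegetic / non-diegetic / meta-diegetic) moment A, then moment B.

Moment A: the external narrator addresses only the audience — outside the story world → non-diegetic.
Moment B: the replacement voice is a memory inside Idris's mind specifically → meta-diegetic.

non-diegetic, meta-diegetic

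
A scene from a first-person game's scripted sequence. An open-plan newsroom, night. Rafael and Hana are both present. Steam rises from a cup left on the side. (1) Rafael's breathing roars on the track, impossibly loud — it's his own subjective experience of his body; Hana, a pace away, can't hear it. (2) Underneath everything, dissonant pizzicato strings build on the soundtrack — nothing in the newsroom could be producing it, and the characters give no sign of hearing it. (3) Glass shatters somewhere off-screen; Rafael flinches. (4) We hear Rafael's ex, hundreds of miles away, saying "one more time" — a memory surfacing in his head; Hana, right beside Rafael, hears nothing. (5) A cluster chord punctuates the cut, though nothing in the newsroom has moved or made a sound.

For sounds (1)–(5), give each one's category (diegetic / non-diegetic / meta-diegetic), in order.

Sound (1): it's Rafael's internal bodily sensation rendered as sound; only Rafael 'hears' it, so meta-diegetic.
(2) is non-diegetic: nothing in the newsroom produces it and the characters don't hear it — pure soundtrack.
(3) is diegetic: the sound comes from glass physically present in the location.
Sound (4): it's Rafael's recollection rendered as sound; the other character can't hear it, so meta-diegetic.
(5) is non-diegetic: nothing in the scene produces it; it's an accent added for the audience.

meta-diegetic, non-diegetic, diegetic, meta-diegetic, non-diegetic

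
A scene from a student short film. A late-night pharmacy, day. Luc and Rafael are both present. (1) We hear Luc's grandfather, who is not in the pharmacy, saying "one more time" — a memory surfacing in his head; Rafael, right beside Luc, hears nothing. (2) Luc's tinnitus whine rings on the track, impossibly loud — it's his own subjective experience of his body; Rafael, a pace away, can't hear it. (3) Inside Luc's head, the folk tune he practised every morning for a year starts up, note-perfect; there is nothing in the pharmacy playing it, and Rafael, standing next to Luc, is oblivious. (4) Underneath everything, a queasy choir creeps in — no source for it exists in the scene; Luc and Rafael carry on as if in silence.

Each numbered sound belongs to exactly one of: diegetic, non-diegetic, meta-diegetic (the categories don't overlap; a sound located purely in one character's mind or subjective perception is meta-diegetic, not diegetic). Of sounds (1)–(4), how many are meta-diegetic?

3

(1) it's Luc's recollection rendered as sound; the other character can't hear it → meta-diegetic.
Sound (2): a subjective body sound — Luc's private perception, inaudible to Rafael, so meta-diegetic.
(3) it lives in Luc's subjectivity, not in the pharmacy → meta-diegetic.
(4) it has no source in the story world and no character can hear it — it's underscore → non-diegetic.
Meta-diegetic: (1), (2), (3) — that's 3.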